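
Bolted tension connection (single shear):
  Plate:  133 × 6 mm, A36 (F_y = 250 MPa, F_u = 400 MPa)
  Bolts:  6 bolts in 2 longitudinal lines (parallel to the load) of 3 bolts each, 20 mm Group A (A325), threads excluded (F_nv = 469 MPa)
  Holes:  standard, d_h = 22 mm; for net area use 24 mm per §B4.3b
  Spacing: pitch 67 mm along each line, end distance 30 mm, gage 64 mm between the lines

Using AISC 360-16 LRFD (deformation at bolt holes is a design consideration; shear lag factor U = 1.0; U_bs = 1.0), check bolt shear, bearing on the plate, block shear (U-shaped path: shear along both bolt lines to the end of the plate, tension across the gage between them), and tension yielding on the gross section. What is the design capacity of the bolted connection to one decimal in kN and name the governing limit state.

Bolt shear: A_b = π(20)²/4 = 314.16 mm². φR_n = 0.75 × 469 × 314.16 × 6 × 1 = 663.0 kN.
Bearing (6 mm plate, F_u = 400 MPa): end bolts L_c = 30 − 22/2 = 19, R_n = min(1.2×19×6×400, 2.4×20×6×400) = 54.72 kN/bolt; interior L_c = 67 − 22 = 45, R_n = 115.2 kN/bolt. φR_n = 0.75 × (2×54.72 + 4×115.2) = 427.7 kN.
Block shear: shear path 2×[30+2×67] = 2×164 mm, A_gv = 1968, A_nv = 2×(164 − 2.5×24)×6 = 1248 mm²; tension across gage: (64 − 1×24)×6 = 240 mm². R_n = min(0.6×400×1248, 0.6×250×1968) + 1.0×400×240 = min(299.52, 295.2) + 96 = 391.2 kN. φR_n = 0.75 × 391.2 = 293.4 kN.
Tension yield (gross): A_g = 133×6 = 798 mm². φR_n = 0.90 × 250 × 798 = 179.6 kN.
Governing: min(663.0, 427.7, 293.4, 179.6) = 179.6 kN → gross-section yield.

179.6 kN (gross-section yield governs)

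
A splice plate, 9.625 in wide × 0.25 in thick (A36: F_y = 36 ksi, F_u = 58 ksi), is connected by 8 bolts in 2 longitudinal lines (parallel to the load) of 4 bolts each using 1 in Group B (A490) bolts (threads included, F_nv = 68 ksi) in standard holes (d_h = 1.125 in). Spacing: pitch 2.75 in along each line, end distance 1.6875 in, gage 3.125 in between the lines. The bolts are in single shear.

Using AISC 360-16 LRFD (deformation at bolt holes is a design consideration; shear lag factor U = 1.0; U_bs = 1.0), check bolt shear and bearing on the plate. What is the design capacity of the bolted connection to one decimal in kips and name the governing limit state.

156.6 kips (bearing governs)

Bolt shear: A_b = π(1)²/4 = 0.7854 in². φR_n = 0.75 × 68 × 0.7854 × 8 × 1 = 320.4 kips.
Bearing (0.25 in plate, F_u = 58 ksi): end bolts L_c = 1.6875 − 1.125/2 = 1.125, R_n = min(1.2×1.125×0.25×58, 2.4×1×0.25×58) = 19.575 kips/bolt; interior L_c = 2.75 − 1.125 = 1.625, R_n = 28.275 kips/bolt. φR_n = 0.75 × (2×19.575 + 6×28.275) = 156.6 kips.
Governing: min(320.4, 156.6) = 156.6 kips → bearing.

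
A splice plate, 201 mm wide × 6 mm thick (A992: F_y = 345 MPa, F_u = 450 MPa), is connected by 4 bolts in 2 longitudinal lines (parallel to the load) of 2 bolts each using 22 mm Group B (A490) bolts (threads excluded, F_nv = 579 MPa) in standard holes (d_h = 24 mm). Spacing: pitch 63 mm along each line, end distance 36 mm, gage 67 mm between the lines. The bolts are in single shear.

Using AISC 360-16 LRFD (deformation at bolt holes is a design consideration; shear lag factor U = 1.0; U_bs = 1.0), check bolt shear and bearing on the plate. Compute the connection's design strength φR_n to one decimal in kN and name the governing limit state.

306.2 kN (bearing governs)

Bolt shear: A_b = π(22)²/4 = 380.13 mm². φR_n = 0.75 × 579 × 380.13 × 4 × 1 = 660.3 kN.
Bearing (6 mm plate, F_u = 450 MPa): end bolts L_c = 36 − 24/2 = 24, R_n = min(1.2×24×6×450, 2.4×22×6×450) = 77.76 kN/bolt; interior L_c = 63 − 24 = 39, R_n = 126.36 kN/bolt. φR_n = 0.75 × (2×77.76 + 2×126.36) = 306.2 kN.
Governing: min(660.3, 306.2) = 306.2 kN → bearing.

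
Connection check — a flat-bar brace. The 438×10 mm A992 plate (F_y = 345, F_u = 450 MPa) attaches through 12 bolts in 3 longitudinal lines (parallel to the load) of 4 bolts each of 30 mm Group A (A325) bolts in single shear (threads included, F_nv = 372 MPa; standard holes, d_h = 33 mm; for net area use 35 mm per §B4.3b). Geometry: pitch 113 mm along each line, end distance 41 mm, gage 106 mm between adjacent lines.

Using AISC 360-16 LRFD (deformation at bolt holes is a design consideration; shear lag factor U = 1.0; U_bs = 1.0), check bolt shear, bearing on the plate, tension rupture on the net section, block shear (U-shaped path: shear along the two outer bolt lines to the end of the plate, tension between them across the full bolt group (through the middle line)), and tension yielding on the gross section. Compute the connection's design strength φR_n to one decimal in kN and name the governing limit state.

Bolt shear: A_b = π(30)²/4 = 706.86 mm². φR_n = 0.75 × 372 × 706.86 × 12 × 1 = 2366.6 kN.
Bearing (10 mm plate, F_u = 450 MPa): end bolts L_c = 41 − 33/2 = 24.5, R_n = min(1.2×24.5×10×450, 2.4×30×10×450) = 132.3 kN/bolt; interior L_c = 113 − 33 = 80, R_n = 324 kN/bolt. φR_n = 0.75 × (3×132.3 + 9×324) = 2484.7 kN.
Tension rupture (net): A_n = (438 − 3×35)×10 = 3330 mm² (U = 1.0, A_e = A_n). φR_n = 0.75 × 450 × 3330 = 1123.9 kN.
Block shear: shear path 2×[41+3×113] = 2×380 mm, A_gv = 7600, A_nv = 2×(380 − 3.5×35)×10 = 5150 mm²; tension across gage: (212 − 2×35)×10 = 1420 mm². R_n = min(0.6×450×5150, 0.6×345×7600) + 1.0×450×1420 = min(1390.5, 1573.2) + 639 = 2029.5 kN. φR_n = 0.75 × 2029.5 = 1522.1 kN.
Tension yield (gross): A_g = 438×10 = 4380 mm². φR_n = 0.90 × 345 × 4380 = 1360.0 kN.
Governing: min(2366.6, 2484.7, 1123.9, 1522.1, 1360.0) = 1123.9 kN → net-section rupture.

1123.9 kN (net-section rupture governs)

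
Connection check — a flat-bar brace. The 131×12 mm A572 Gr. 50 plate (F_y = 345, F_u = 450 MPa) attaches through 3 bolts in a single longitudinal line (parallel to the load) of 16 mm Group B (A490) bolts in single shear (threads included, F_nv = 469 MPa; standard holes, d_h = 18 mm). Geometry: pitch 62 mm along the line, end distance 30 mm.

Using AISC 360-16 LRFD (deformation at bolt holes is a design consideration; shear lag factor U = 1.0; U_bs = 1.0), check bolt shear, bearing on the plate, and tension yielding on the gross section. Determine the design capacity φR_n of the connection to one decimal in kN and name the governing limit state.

212.2 kN (bolt shear governs)

Bolt shear: A_b = π(16)²/4 = 201.06 mm². φR_n = 0.75 × 469 × 201.06 × 3 × 1 = 212.2 kN.
Bearing (12 mm plate, F_u = 450 MPa): end bolts L_c = 30 − 18/2 = 21, R_n = min(1.2×21×12×450, 2.4×16×12×450) = 136.08 kN/bolt; interior L_c = 62 − 18 = 44, R_n = 207.36 kN/bolt. φR_n = 0.75 × (1×136.08 + 2×207.36) = 413.1 kN.
Tension yield (gross): A_g = 131×12 = 1572 mm². φR_n = 0.90 × 345 × 1572 = 488.1 kN.
Governing: min(212.2, 413.1, 488.1) = 212.2 kN → bolt shear.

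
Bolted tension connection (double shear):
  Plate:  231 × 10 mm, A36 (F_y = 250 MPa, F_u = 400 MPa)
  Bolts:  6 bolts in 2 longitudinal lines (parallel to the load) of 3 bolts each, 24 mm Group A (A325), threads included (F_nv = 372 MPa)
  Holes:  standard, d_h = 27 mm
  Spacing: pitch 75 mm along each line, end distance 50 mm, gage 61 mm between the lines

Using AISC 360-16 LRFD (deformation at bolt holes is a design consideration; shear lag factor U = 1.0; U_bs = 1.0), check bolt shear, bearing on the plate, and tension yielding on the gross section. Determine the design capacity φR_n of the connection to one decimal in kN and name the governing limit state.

519.8 kN (gross-section yield governs)

Bolt shear: A_b = π(24)²/4 = 452.39 mm². φR_n = 0.75 × 372 × 452.39 × 6 × 2 = 1514.6 kN.
Bearing (10 mm plate, F_u = 400 MPa): end bolts L_c = 50 − 27/2 = 36.5, R_n = min(1.2×36.5×10×400, 2.4×24×10×400) = 175.2 kN/bolt; interior L_c = 75 − 27 = 48, R_n = 230.4 kN/bolt. φR_n = 0.75 × (2×175.2 + 4×230.4) = 954.0 kN.
Tension yield (gross): A_g = 231×10 = 2310 mm². φR_n = 0.90 × 250 × 2310 = 519.8 kN.
Governing: min(1514.6, 954.0, 519.8) = 519.8 kN → gross-section yield.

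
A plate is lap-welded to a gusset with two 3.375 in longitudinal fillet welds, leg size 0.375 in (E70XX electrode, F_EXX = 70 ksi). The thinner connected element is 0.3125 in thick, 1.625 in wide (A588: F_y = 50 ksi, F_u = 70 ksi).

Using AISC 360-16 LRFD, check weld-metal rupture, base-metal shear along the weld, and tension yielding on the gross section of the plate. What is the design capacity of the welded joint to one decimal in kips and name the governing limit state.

Weld metal: throat = 0.707×0.375 = 0.26513 in, L = 2×3.375 = 6.75 in. φR_n = 0.75 × 0.6 × 70 × 0.26513 × 6.75 = 56.4 kips.
Base metal shear (0.3125 in plate): yield φR_n = 1.0×0.6×50×0.3125×6.75 = 63.3 kips; rupture φR_n = 0.75×0.6×70×0.3125×6.75 = 66.4 kips; take 63.3 kips (yield).
Tension yield (gross): A_g = 1.625×0.3125 = 0.50781 in². φR_n = 0.90 × 50 × 0.50781 = 22.9 kips.
Governing: min(56.4, 63.3, 22.9) = 22.9 kips → gross-section yield.

22.9 kips (gross-section yield governs)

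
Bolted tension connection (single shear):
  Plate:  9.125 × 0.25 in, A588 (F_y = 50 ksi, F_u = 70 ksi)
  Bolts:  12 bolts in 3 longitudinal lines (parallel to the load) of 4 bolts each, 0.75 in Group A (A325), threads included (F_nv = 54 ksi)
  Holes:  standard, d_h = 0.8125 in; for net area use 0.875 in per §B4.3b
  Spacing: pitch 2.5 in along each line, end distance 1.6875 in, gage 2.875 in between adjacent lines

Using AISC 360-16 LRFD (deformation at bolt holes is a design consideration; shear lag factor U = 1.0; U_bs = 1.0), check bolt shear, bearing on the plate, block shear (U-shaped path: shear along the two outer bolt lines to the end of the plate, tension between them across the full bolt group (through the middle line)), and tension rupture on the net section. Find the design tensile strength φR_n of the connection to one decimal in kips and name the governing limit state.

85.3 kips (net-section rupture governs)

Bolt shear: A_b = π(0.75)²/4 = 0.44179 in². φR_n = 0.75 × 54 × 0.44179 × 12 × 1 = 214.7 kips.
Bearing (0.25 in plate, F_u = 70 ksi): end bolts L_c = 1.6875 − 0.8125/2 = 1.28125, R_n = min(1.2×1.28125×0.25×70, 2.4×0.75×0.25×70) = 26.906 kips/bolt; interior L_c = 2.5 − 0.8125 = 1.6875, R_n = 31.5 kips/bolt. φR_n = 0.75 × (3×26.906 + 9×31.5) = 273.2 kips.
Block shear: shear path 2×[1.6875+3×2.5] = 2×9.1875 in, A_gv = 4.5938, A_nv = 2×(9.1875 − 3.5×0.875)×0.25 = 3.0625 in²; tension across gage: (5.75 − 2×0.875)×0.25 = 1 in². R_n = min(0.6×70×3.0625, 0.6×50×4.5938) + 1.0×70×1 = min(128.63, 137.81) + 70 = 198.63 kips. φR_n = 0.75 × 198.63 = 149.0 kips.
Tension rupture (net): A_n = (9.125 − 3×0.875)×0.25 = 1.625 in² (U = 1.0, A_e = A_n). φR_n = 0.75 × 70 × 1.625 = 85.3 kips.
Governing: min(214.7, 273.2, 149.0, 85.3) = 85.3 kips → net-section rupture.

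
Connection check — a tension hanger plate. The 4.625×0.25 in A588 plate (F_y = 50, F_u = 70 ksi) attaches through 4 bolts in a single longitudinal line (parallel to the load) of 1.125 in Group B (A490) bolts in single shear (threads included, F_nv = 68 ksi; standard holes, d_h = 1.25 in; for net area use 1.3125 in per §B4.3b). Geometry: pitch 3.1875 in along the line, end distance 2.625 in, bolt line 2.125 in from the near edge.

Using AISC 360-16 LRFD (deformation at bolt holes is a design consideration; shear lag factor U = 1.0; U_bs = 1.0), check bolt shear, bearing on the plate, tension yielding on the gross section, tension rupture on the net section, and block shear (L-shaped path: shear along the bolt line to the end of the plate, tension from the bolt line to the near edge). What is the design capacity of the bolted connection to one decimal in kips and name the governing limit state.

Bolt shear: A_b = π(1.125)²/4 = 0.99402 in². φR_n = 0.75 × 68 × 0.99402 × 4 × 1 = 202.8 kips.
Bearing (0.25 in plate, F_u = 70 ksi): end bolts L_c = 2.625 − 1.25/2 = 2, R_n = min(1.2×2×0.25×70, 2.4×1.125×0.25×70) = 42 kips/bolt; interior L_c = 3.1875 − 1.25 = 1.9375, R_n = 40.688 kips/bolt. φR_n = 0.75 × (1×42 + 3×40.688) = 123.0 kips.
Tension yield (gross): A_g = 4.625×0.25 = 1.1563 in². φR_n = 0.90 × 50 × 1.1563 = 52.0 kips.
Tension rupture (net): A_n = (4.625 − 1×1.3125)×0.25 = 0.82813 in² (U = 1.0, A_e = A_n). φR_n = 0.75 × 70 × 0.82813 = 43.5 kips.
Block shear: shear path 1×[2.625+3×3.1875] = 1×12.1875 in, A_gv = 3.0469, A_nv = 1×(12.1875 − 3.5×1.3125)×0.25 = 1.8984 in²; tension to near edge: (2.125 − 0.5×1.3125)×0.25 = 0.36719 in². R_n = min(0.6×70×1.8984, 0.6×50×3.0469) + 1.0×70×0.36719 = min(79.733, 91.407) + 25.703 = 105.44 kips. φR_n = 0.75 × 105.44 = 79.1 kips.
Governing: min(202.8, 123.0, 52.0, 43.5, 79.1) = 43.5 kips → net-section rupture.

43.5 kips (net-section rupture governs)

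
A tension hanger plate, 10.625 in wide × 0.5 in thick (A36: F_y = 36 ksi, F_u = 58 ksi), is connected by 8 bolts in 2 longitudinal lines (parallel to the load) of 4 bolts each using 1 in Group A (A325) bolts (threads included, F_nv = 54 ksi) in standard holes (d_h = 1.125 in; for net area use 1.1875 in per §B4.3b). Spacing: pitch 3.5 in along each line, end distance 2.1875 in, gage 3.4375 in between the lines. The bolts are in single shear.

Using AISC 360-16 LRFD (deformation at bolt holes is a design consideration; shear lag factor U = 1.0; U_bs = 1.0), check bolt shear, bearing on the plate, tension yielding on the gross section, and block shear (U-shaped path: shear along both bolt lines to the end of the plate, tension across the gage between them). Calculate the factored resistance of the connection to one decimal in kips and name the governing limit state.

172.1 kips (gross-section yield governs)

Bolt shear: A_b = π(1)²/4 = 0.7854 in². φR_n = 0.75 × 54 × 0.7854 × 8 × 1 = 254.5 kips.
Bearing (0.5 in plate, F_u = 58 ksi): end bolts L_c = 2.1875 − 1.125/2 = 1.625, R_n = min(1.2×1.625×0.5×58, 2.4×1×0.5×58) = 56.55 kips/bolt; interior L_c = 3.5 − 1.125 = 2.375, R_n = 69.6 kips/bolt. φR_n = 0.75 × (2×56.55 + 6×69.6) = 398.0 kips.
Tension yield (gross): A_g = 10.625×0.5 = 5.3125 in². φR_n = 0.90 × 36 × 5.3125 = 172.1 kips.
Block shear: shear path 2×[2.1875+3×3.5] = 2×12.6875 in, A_gv = 12.688, A_nv = 2×(12.6875 − 3.5×1.1875)×0.5 = 8.5313 in²; tension across gage: (3.4375 − 1×1.1875)×0.5 = 1.125 in². R_n = min(0.6×58×8.5313, 0.6×36×12.688) + 1.0×58×1.125 = min(296.89, 274.06) + 65.25 = 339.31 kips. φR_n = 0.75 × 339.31 = 254.5 kips.
Governing: min(254.5, 398.0, 172.1, 254.5) = 172.1 kips → gross-section yield.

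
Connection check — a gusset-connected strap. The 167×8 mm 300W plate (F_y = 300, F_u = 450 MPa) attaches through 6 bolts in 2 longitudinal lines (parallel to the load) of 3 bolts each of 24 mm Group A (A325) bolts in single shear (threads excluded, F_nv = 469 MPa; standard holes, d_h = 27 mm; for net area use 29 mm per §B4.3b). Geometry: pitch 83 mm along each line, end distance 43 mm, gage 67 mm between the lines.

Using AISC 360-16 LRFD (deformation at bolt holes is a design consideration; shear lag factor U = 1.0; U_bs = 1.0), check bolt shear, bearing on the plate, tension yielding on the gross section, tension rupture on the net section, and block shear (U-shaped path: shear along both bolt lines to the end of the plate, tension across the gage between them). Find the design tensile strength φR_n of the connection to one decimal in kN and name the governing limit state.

Bolt shear: A_b = π(24)²/4 = 452.39 mm². φR_n = 0.75 × 469 × 452.39 × 6 × 1 = 954.8 kN.
Bearing (8 mm plate, F_u = 450 MPa): end bolts L_c = 43 − 27/2 = 29.5, R_n = min(1.2×29.5×8×450, 2.4×24×8×450) = 127.44 kN/bolt; interior L_c = 83 − 27 = 56, R_n = 207.36 kN/bolt. φR_n = 0.75 × (2×127.44 + 4×207.36) = 813.2 kN.
Tension yield (gross): A_g = 167×8 = 1336 mm². φR_n = 0.90 × 300 × 1336 = 360.7 kN.
Tension rupture (net): A_n = (167 − 2×29)×8 = 872 mm² (U = 1.0, A_e = A_n). φR_n = 0.75 × 450 × 872 = 294.3 kN.
Block shear: shear path 2×[43+2×83] = 2×209 mm, A_gv = 3344, A_nv = 2×(209 − 2.5×29)×8 = 2184 mm²; tension across gage: (67 − 1×29)×8 = 304 mm². R_n = min(0.6×450×2184, 0.6×300×3344) + 1.0×450×304 = min(589.68, 601.92) + 136.8 = 726.48 kN. φR_n = 0.75 × 726.48 = 544.9 kN.
Governing: min(954.8, 813.2, 360.7, 294.3, 544.9) = 294.3 kN → net-section rupture.

294.3 kN (net-section rupture governs)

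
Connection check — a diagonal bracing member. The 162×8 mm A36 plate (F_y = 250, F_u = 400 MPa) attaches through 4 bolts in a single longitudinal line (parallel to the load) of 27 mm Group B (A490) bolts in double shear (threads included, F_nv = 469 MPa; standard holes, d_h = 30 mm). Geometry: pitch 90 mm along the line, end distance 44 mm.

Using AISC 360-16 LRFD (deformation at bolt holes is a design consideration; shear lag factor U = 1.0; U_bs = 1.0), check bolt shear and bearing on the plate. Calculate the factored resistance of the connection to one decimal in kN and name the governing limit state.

550.1 kN (bearing governs)

Bolt shear: A_b = π(27)²/4 = 572.56 mm². φR_n = 0.75 × 469 × 572.56 × 4 × 2 = 1611.2 kN.
Bearing (8 mm plate, F_u = 400 MPa): end bolts L_c = 44 − 30/2 = 29, R_n = min(1.2×29×8×400, 2.4×27×8×400) = 111.36 kN/bolt; interior L_c = 90 − 30 = 60, R_n = 207.36 kN/bolt. φR_n = 0.75 × (1×111.36 + 3×207.36) = 550.1 kN.
Governing: min(1611.2, 550.1) = 550.1 kN → bearing.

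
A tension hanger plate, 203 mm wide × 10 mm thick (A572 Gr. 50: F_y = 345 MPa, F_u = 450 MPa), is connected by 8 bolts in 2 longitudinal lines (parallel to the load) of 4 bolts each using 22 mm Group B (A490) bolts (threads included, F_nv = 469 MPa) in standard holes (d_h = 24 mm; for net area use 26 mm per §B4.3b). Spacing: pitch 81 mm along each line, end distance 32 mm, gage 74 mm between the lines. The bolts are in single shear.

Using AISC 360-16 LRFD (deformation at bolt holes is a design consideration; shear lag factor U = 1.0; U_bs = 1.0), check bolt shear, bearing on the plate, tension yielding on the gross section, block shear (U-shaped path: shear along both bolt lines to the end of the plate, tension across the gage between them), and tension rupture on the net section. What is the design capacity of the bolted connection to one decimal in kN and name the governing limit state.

509.6 kN (net-section rupture governs)

Bolt shear: A_b = π(22)²/4 = 380.13 mm². φR_n = 0.75 × 469 × 380.13 × 8 × 1 = 1069.7 kN.
Bearing (10 mm plate, F_u = 450 MPa): end bolts L_c = 32 − 24/2 = 20, R_n = min(1.2×20×10×450, 2.4×22×10×450) = 108 kN/bolt; interior L_c = 81 − 24 = 57, R_n = 237.6 kN/bolt. φR_n = 0.75 × (2×108 + 6×237.6) = 1231.2 kN.
Tension yield (gross): A_g = 203×10 = 2030 mm². φR_n = 0.90 × 345 × 2030 = 630.3 kN.
Block shear: shear path 2×[32+3×81] = 2×275 mm, A_gv = 5500, A_nv = 2×(275 − 3.5×26)×10 = 3680 mm²; tension across gage: (74 − 1×26)×10 = 480 mm². R_n = min(0.6×450×3680, 0.6×345×5500) + 1.0×450×480 = min(993.6, 1138.5) + 216 = 1209.6 kN. φR_n = 0.75 × 1209.6 = 907.2 kN.
Tension rupture (net): A_n = (203 − 2×26)×10 = 1510 mm² (U = 1.0, A_e = A_n). φR_n = 0.75 × 450 × 1510 = 509.6 kN.
Governing: min(1069.7, 1231.2, 630.3, 907.2, 509.6) = 509.6 kN → net-section rupture.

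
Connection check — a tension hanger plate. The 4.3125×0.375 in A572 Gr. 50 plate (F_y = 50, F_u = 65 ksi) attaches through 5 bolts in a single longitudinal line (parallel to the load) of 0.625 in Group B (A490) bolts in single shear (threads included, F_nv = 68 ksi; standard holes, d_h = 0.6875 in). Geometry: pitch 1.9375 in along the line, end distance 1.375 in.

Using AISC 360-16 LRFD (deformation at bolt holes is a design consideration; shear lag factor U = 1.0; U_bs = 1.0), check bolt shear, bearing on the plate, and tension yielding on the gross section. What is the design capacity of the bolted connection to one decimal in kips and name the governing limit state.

Bolt shear: A_b = π(0.625)²/4 = 0.3068 in². φR_n = 0.75 × 68 × 0.3068 × 5 × 1 = 78.2 kips.
Bearing (0.375 in plate, F_u = 65 ksi): end bolts L_c = 1.375 − 0.6875/2 = 1.03125, R_n = min(1.2×1.03125×0.375×65, 2.4×0.625×0.375×65) = 30.164 kips/bolt; interior L_c = 1.9375 − 0.6875 = 1.25, R_n = 36.563 kips/bolt. φR_n = 0.75 × (1×30.164 + 4×36.563) = 132.3 kips.
Tension yield (gross): A_g = 4.3125×0.375 = 1.6172 in². φR_n = 0.90 × 50 × 1.6172 = 72.8 kips.
Governing: min(78.2, 132.3, 72.8) = 72.8 kips → gross-section yield.

72.8 kips (gross-section yield governs)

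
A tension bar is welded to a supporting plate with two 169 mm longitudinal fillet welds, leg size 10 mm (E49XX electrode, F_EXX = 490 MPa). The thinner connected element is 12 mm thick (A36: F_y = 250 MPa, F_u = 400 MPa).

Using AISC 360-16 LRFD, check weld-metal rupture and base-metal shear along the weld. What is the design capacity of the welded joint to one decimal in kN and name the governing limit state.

Weld metal: throat = 0.707×10 = 7.07 mm, L = 2×169 = 338 mm. φR_n = 0.75 × 0.6 × 490 × 7.07 × 338 = 526.9 kN.
Base metal shear (12 mm plate): yield φR_n = 1.0×0.6×250×12×338 = 608.4 kN; rupture φR_n = 0.75×0.6×400×12×338 = 730.1 kN; take 608.4 kN (yield).
Governing: min(526.9, 608.4) = 526.9 kN → weld metal.

526.9 kN (weld metal governs)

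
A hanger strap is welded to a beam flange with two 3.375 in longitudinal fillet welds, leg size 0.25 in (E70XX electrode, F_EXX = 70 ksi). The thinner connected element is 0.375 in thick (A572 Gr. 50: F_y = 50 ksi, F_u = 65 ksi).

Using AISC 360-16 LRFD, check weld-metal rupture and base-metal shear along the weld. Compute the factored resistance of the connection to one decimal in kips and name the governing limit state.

Weld metal: throat = 0.707×0.25 = 0.17675 in, L = 2×3.375 = 6.75 in. φR_n = 0.75 × 0.6 × 70 × 0.17675 × 6.75 = 37.6 kips.
Base metal shear (0.375 in plate): yield φR_n = 1.0×0.6×50×0.375×6.75 = 75.9 kips; rupture φR_n = 0.75×0.6×65×0.375×6.75 = 74.0 kips; take 74.0 kips (rupture).
Governing: min(37.6, 74.0) = 37.6 kips → weld metal.

37.6 kips (weld metal governs)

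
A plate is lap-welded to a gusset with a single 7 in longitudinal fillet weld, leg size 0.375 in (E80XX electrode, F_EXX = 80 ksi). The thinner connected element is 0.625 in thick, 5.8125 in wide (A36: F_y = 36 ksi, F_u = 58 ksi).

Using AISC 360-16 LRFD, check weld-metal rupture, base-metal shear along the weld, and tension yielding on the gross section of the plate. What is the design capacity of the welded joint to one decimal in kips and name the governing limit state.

66.8 kips (weld metal governs)

Weld metal: throat = 0.707×0.375 = 0.26513 in, L = 7 in. φR_n = 0.75 × 0.6 × 80 × 0.26513 × 7 = 66.8 kips.
Base metal shear (0.625 in plate): yield φR_n = 1.0×0.6×36×0.625×7 = 94.5 kips; rupture φR_n = 0.75×0.6×58×0.625×7 = 114.2 kips; take 94.5 kips (yield).
Tension yield (gross): A_g = 5.8125×0.625 = 3.6328 in². φR_n = 0.90 × 36 × 3.6328 = 117.7 kips.
Governing: min(66.8, 94.5, 117.7) = 66.8 kips → weld metal.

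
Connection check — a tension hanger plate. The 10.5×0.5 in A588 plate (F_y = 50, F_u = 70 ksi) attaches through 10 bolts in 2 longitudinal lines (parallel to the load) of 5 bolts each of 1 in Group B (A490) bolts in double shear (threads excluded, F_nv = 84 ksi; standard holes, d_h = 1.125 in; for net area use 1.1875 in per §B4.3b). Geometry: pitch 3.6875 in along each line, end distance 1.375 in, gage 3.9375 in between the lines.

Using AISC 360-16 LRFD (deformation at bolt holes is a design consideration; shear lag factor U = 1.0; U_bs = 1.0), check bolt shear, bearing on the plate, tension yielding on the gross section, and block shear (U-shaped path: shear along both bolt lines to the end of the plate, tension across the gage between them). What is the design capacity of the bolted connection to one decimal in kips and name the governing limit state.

Bolt shear: A_b = π(1)²/4 = 0.7854 in². φR_n = 0.75 × 84 × 0.7854 × 10 × 2 = 989.6 kips.
Bearing (0.5 in plate, F_u = 70 ksi): end bolts L_c = 1.375 − 1.125/2 = 0.8125, R_n = min(1.2×0.8125×0.5×70, 2.4×1×0.5×70) = 34.125 kips/bolt; interior L_c = 3.6875 − 1.125 = 2.5625, R_n = 84 kips/bolt. φR_n = 0.75 × (2×34.125 + 8×84) = 555.2 kips.
Tension yield (gross): A_g = 10.5×0.5 = 5.25 in². φR_n = 0.90 × 50 × 5.25 = 236.3 kips.
Block shear: shear path 2×[1.375+4×3.6875] = 2×16.125 in, A_gv = 16.125, A_nv = 2×(16.125 − 4.5×1.1875)×0.5 = 10.781 in²; tension across gage: (3.9375 − 1×1.1875)×0.5 = 1.375 in². R_n = min(0.6×70×10.781, 0.6×50×16.125) + 1.0×70×1.375 = min(452.8, 483.75) + 96.25 = 549.05 kips. φR_n = 0.75 × 549.05 = 411.8 kips.
Governing: min(989.6, 555.2, 236.3, 411.8) = 236.3 kips → gross-section yield.

236.3 kips (gross-section yield governs)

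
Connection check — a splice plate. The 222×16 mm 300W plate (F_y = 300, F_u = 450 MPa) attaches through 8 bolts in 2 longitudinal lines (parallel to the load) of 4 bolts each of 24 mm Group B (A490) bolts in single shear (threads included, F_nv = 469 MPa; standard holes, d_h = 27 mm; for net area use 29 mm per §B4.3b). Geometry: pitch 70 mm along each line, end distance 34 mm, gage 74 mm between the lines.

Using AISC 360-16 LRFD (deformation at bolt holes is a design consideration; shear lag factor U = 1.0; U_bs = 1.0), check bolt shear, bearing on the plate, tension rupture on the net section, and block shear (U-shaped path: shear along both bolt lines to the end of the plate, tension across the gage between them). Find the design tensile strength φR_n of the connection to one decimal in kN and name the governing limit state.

Bolt shear: A_b = π(24)²/4 = 452.39 mm². φR_n = 0.75 × 469 × 452.39 × 8 × 1 = 1273.0 kN.
Bearing (16 mm plate, F_u = 450 MPa): end bolts L_c = 34 − 27/2 = 20.5, R_n = min(1.2×20.5×16×450, 2.4×24×16×450) = 177.12 kN/bolt; interior L_c = 70 − 27 = 43, R_n = 371.52 kN/bolt. φR_n = 0.75 × (2×177.12 + 6×371.52) = 1937.5 kN.
Tension rupture (net): A_n = (222 − 2×29)×16 = 2624 mm² (U = 1.0, A_e = A_n). φR_n = 0.75 × 450 × 2624 = 885.6 kN.
Block shear: shear path 2×[34+3×70] = 2×244 mm, A_gv = 7808, A_nv = 2×(244 − 3.5×29)×16 = 4560 mm²; tension across gage: (74 − 1×29)×16 = 720 mm². R_n = min(0.6×450×4560, 0.6×300×7808) + 1.0×450×720 = min(1231.2, 1405.4) + 324 = 1555.2 kN. φR_n = 0.75 × 1555.2 = 1166.4 kN.
Governing: min(1273.0, 1937.5, 885.6, 1166.4) = 885.6 kN → net-section rupture.

885.6 kN (net-section rupture governs)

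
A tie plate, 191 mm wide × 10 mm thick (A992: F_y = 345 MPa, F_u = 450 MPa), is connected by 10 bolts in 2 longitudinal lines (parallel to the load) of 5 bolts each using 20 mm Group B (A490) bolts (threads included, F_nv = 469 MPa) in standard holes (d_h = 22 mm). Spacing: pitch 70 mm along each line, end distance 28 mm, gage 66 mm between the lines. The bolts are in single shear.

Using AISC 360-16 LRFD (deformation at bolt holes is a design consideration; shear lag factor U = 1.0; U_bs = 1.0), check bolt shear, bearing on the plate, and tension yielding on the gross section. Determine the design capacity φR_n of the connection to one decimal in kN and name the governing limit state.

593.1 kN (gross-section yield governs)

Bolt shear: A_b = π(20)²/4 = 314.16 mm². φR_n = 0.75 × 469 × 314.16 × 10 × 1 = 1105.1 kN.
Bearing (10 mm plate, F_u = 450 MPa): end bolts L_c = 28 − 22/2 = 17, R_n = min(1.2×17×10×450, 2.4×20×10×450) = 91.8 kN/bolt; interior L_c = 70 − 22 = 48, R_n = 216 kN/bolt. φR_n = 0.75 × (2×91.8 + 8×216) = 1433.7 kN.
Tension yield (gross): A_g = 191×10 = 1910 mm². φR_n = 0.90 × 345 × 1910 = 593.1 kN.
Governing: min(1105.1, 1433.7, 593.1) = 593.1 kN → gross-section yield.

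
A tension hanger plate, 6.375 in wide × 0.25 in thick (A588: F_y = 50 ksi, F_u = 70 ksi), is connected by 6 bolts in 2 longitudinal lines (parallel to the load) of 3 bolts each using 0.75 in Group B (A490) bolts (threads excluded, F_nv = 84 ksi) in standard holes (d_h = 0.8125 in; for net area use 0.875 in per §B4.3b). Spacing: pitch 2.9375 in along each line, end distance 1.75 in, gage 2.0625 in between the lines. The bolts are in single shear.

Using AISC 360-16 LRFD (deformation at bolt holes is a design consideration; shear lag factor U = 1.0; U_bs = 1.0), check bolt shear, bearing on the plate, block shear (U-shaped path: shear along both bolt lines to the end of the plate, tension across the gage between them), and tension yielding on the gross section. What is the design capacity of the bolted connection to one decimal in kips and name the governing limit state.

Bolt shear: A_b = π(0.75)²/4 = 0.44179 in². φR_n = 0.75 × 84 × 0.44179 × 6 × 1 = 167.0 kips.
Bearing (0.25 in plate, F_u = 70 ksi): end bolts L_c = 1.75 − 0.8125/2 = 1.34375, R_n = min(1.2×1.34375×0.25×70, 2.4×0.75×0.25×70) = 28.219 kips/bolt; interior L_c = 2.9375 − 0.8125 = 2.125, R_n = 31.5 kips/bolt. φR_n = 0.75 × (2×28.219 + 4×31.5) = 136.8 kips.
Block shear: shear path 2×[1.75+2×2.9375] = 2×7.625 in, A_gv = 3.8125, A_nv = 2×(7.625 − 2.5×0.875)×0.25 = 2.7188 in²; tension across gage: (2.0625 − 1×0.875)×0.25 = 0.29688 in². R_n = min(0.6×70×2.7188, 0.6×50×3.8125) + 1.0×70×0.29688 = min(114.19, 114.38) + 20.782 = 134.97 kips. φR_n = 0.75 × 134.97 = 101.2 kips.
Tension yield (gross): A_g = 6.375×0.25 = 1.5938 in². φR_n = 0.90 × 50 × 1.5938 = 71.7 kips.
Governing: min(167.0, 136.8, 101.2, 71.7) = 71.7 kips → gross-section yield.

71.7 kips (gross-section yield governs)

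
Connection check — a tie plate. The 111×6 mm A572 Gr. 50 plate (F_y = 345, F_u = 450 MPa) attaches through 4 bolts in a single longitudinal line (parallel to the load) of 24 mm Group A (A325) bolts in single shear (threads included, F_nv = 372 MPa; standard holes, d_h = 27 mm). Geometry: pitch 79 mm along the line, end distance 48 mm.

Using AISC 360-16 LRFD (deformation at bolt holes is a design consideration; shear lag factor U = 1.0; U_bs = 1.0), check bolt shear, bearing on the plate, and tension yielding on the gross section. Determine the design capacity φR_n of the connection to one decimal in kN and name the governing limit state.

Bolt shear: A_b = π(24)²/4 = 452.39 mm². φR_n = 0.75 × 372 × 452.39 × 4 × 1 = 504.9 kN.
Bearing (6 mm plate, F_u = 450 MPa): end bolts L_c = 48 − 27/2 = 34.5, R_n = min(1.2×34.5×6×450, 2.4×24×6×450) = 111.78 kN/bolt; interior L_c = 79 − 27 = 52, R_n = 155.52 kN/bolt. φR_n = 0.75 × (1×111.78 + 3×155.52) = 433.8 kN.
Tension yield (gross): A_g = 111×6 = 666 mm². φR_n = 0.90 × 345 × 666 = 206.8 kN.
Governing: min(504.9, 433.8, 206.8) = 206.8 kN → gross-section yield.

206.8 kN (gross-section yield governs)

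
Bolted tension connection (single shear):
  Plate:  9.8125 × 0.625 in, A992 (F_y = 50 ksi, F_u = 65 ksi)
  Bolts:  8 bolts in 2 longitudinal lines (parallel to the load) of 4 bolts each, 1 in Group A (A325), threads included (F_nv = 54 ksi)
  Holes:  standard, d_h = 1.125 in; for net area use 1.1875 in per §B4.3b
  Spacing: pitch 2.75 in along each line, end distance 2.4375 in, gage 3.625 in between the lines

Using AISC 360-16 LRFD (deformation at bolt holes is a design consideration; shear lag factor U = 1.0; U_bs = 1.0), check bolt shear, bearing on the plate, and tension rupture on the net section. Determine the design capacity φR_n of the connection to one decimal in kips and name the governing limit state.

226.6 kips (net-section rupture governs)

Bolt shear: A_b = π(1)²/4 = 0.7854 in². φR_n = 0.75 × 54 × 0.7854 × 8 × 1 = 254.5 kips.
Bearing (0.625 in plate, F_u = 65 ksi): end bolts L_c = 2.4375 − 1.125/2 = 1.875, R_n = min(1.2×1.875×0.625×65, 2.4×1×0.625×65) = 91.406 kips/bolt; interior L_c = 2.75 − 1.125 = 1.625, R_n = 79.219 kips/bolt. φR_n = 0.75 × (2×91.406 + 6×79.219) = 493.6 kips.
Tension rupture (net): A_n = (9.8125 − 2×1.1875)×0.625 = 4.6484 in² (U = 1.0, A_e = A_n). φR_n = 0.75 × 65 × 4.6484 = 226.6 kips.
Governing: min(254.5, 493.6, 226.6) = 226.6 kips → net-section rupture.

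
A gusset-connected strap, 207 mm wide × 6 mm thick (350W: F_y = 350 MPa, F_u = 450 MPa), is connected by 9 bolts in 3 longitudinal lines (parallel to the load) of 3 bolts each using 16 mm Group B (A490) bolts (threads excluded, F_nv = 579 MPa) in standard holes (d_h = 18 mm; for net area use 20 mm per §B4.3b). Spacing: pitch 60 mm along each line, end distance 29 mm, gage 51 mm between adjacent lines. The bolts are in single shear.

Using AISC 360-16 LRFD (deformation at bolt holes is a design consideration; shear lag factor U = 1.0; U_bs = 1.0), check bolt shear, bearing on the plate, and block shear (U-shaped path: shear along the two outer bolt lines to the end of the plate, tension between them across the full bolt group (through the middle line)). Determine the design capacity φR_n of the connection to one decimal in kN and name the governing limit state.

Bolt shear: A_b = π(16)²/4 = 201.06 mm². φR_n = 0.75 × 579 × 201.06 × 9 × 1 = 785.8 kN.
Bearing (6 mm plate, F_u = 450 MPa): end bolts L_c = 29 − 18/2 = 20, R_n = min(1.2×20×6×450, 2.4×16×6×450) = 64.8 kN/bolt; interior L_c = 60 − 18 = 42, R_n = 103.68 kN/bolt. φR_n = 0.75 × (3×64.8 + 6×103.68) = 612.4 kN.
Block shear: shear path 2×[29+2×60] = 2×149 mm, A_gv = 1788, A_nv = 2×(149 − 2.5×20)×6 = 1188 mm²; tension across gage: (102 − 2×20)×6 = 372 mm². R_n = min(0.6×450×1188, 0.6×350×1788) + 1.0×450×372 = min(320.76, 375.48) + 167.4 = 488.16 kN. φR_n = 0.75 × 488.16 = 366.1 kN.
Governing: min(785.8, 612.4, 366.1) = 366.1 kN → block shear.

366.1 kN (block shear governs)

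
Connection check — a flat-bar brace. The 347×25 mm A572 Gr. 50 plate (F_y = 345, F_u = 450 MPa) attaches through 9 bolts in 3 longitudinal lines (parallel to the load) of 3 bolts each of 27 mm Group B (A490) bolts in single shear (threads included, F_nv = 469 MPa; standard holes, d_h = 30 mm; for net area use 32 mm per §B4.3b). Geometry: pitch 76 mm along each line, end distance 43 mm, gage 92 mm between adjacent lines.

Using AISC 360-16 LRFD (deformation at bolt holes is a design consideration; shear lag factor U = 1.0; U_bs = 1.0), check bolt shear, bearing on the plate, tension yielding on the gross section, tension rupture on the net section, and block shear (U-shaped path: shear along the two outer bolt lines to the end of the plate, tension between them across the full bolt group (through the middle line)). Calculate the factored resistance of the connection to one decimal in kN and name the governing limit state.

1812.6 kN (bolt shear governs)

Bolt shear: A_b = π(27)²/4 = 572.56 mm². φR_n = 0.75 × 469 × 572.56 × 9 × 1 = 1812.6 kN.
Bearing (25 mm plate, F_u = 450 MPa): end bolts L_c = 43 − 30/2 = 28, R_n = min(1.2×28×25×450, 2.4×27×25×450) = 378 kN/bolt; interior L_c = 76 − 30 = 46, R_n = 621 kN/bolt. φR_n = 0.75 × (3×378 + 6×621) = 3645.0 kN.
Tension yield (gross): A_g = 347×25 = 8675 mm². φR_n = 0.90 × 345 × 8675 = 2693.6 kN.
Tension rupture (net): A_n = (347 − 3×32)×25 = 6275 mm² (U = 1.0, A_e = A_n). φR_n = 0.75 × 450 × 6275 = 2117.8 kN.
Block shear: shear path 2×[43+2×76] = 2×195 mm, A_gv = 9750, A_nv = 2×(195 − 2.5×32)×25 = 5750 mm²; tension across gage: (184 − 2×32)×25 = 3000 mm². R_n = min(0.6×450×5750, 0.6×345×9750) + 1.0×450×3000 = min(1552.5, 2018.3) + 1350 = 2902.5 kN. φR_n = 0.75 × 2902.5 = 2176.9 kN.
Governing: min(1812.6, 3645.0, 2693.6, 2117.8, 2176.9) = 1812.6 kN → bolt shear.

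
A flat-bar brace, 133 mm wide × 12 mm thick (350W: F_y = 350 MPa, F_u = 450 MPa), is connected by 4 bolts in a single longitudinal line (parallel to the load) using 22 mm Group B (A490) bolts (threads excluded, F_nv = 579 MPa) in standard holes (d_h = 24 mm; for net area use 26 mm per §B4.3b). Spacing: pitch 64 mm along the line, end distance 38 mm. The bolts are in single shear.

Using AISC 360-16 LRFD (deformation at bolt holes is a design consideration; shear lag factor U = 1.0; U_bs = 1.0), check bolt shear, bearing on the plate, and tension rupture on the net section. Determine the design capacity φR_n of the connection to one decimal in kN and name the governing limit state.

Bolt shear: A_b = π(22)²/4 = 380.13 mm². φR_n = 0.75 × 579 × 380.13 × 4 × 1 = 660.3 kN.
Bearing (12 mm plate, F_u = 450 MPa): end bolts L_c = 38 − 24/2 = 26, R_n = min(1.2×26×12×450, 2.4×22×12×450) = 168.48 kN/bolt; interior L_c = 64 − 24 = 40, R_n = 259.2 kN/bolt. φR_n = 0.75 × (1×168.48 + 3×259.2) = 709.6 kN.
Tension rupture (net): A_n = (133 − 1×26)×12 = 1284 mm² (U = 1.0, A_e = A_n). φR_n = 0.75 × 450 × 1284 = 433.4 kN.
Governing: min(660.3, 709.6, 433.4) = 433.4 kN → net-section rupture.

433.4 kN (net-section rupture governs)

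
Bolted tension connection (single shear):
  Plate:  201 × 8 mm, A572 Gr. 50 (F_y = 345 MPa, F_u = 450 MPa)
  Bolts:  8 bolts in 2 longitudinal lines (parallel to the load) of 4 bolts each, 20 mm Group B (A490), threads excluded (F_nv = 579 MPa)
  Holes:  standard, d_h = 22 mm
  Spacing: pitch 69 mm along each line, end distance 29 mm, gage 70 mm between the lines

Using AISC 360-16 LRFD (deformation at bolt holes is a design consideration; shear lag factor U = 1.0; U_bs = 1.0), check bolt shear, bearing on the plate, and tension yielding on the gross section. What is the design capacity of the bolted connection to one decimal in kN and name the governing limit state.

499.3 kN (gross-section yield governs)

Bolt shear: A_b = π(20)²/4 = 314.16 mm². φR_n = 0.75 × 579 × 314.16 × 8 × 1 = 1091.4 kN.
Bearing (8 mm plate, F_u = 450 MPa): end bolts L_c = 29 − 22/2 = 18, R_n = min(1.2×18×8×450, 2.4×20×8×450) = 77.76 kN/bolt; interior L_c = 69 − 22 = 47, R_n = 172.8 kN/bolt. φR_n = 0.75 × (2×77.76 + 6×172.8) = 894.2 kN.
Tension yield (gross): A_g = 201×8 = 1608 mm². φR_n = 0.90 × 345 × 1608 = 499.3 kN.
Governing: min(1091.4, 894.2, 499.3) = 499.3 kN → gross-section yield.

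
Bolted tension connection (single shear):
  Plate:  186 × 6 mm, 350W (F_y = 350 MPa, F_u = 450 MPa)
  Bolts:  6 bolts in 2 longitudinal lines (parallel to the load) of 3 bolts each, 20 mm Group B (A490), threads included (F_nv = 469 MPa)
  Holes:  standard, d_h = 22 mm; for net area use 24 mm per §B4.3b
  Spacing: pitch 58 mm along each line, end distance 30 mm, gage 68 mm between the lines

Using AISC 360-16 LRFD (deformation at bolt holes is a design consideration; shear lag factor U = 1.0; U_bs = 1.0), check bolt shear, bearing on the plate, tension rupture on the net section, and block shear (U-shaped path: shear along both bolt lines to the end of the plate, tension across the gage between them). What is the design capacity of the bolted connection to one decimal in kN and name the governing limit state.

279.5 kN (net-section rupture governs)

Bolt shear: A_b = π(20)²/4 = 314.16 mm². φR_n = 0.75 × 469 × 314.16 × 6 × 1 = 663.0 kN.
Bearing (6 mm plate, F_u = 450 MPa): end bolts L_c = 30 − 22/2 = 19, R_n = min(1.2×19×6×450, 2.4×20×6×450) = 61.56 kN/bolt; interior L_c = 58 − 22 = 36, R_n = 116.64 kN/bolt. φR_n = 0.75 × (2×61.56 + 4×116.64) = 442.3 kN.
Tension rupture (net): A_n = (186 − 2×24)×6 = 828 mm² (U = 1.0, A_e = A_n). φR_n = 0.75 × 450 × 828 = 279.5 kN.
Block shear: shear path 2×[30+2×58] = 2×146 mm, A_gv = 1752, A_nv = 2×(146 − 2.5×24)×6 = 1032 mm²; tension across gage: (68 − 1×24)×6 = 264 mm². R_n = min(0.6×450×1032, 0.6×350×1752) + 1.0×450×264 = min(278.64, 367.92) + 118.8 = 397.44 kN. φR_n = 0.75 × 397.44 = 298.1 kN.
Governing: min(663.0, 442.3, 279.5, 298.1) = 279.5 kN → net-section rupture.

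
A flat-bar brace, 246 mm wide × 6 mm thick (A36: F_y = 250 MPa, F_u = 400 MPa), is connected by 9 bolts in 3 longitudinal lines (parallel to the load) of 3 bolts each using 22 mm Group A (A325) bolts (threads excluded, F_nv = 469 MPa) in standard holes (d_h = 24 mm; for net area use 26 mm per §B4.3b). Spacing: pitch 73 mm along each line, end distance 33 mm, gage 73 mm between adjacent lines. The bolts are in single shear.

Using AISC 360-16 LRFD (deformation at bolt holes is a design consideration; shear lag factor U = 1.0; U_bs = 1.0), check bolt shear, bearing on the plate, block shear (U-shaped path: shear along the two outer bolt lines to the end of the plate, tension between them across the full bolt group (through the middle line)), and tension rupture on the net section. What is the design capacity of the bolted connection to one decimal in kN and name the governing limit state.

302.4 kN (net-section rupture governs)

Bolt shear: A_b = π(22)²/4 = 380.13 mm². φR_n = 0.75 × 469 × 380.13 × 9 × 1 = 1203.4 kN.
Bearing (6 mm plate, F_u = 400 MPa): end bolts L_c = 33 − 24/2 = 21, R_n = min(1.2×21×6×400, 2.4×22×6×400) = 60.48 kN/bolt; interior L_c = 73 − 24 = 49, R_n = 126.72 kN/bolt. φR_n = 0.75 × (3×60.48 + 6×126.72) = 706.3 kN.
Block shear: shear path 2×[33+2×73] = 2×179 mm, A_gv = 2148, A_nv = 2×(179 − 2.5×26)×6 = 1368 mm²; tension across gage: (146 − 2×26)×6 = 564 mm². R_n = min(0.6×400×1368, 0.6×250×2148) + 1.0×400×564 = min(328.32, 322.2) + 225.6 = 547.8 kN. φR_n = 0.75 × 547.8 = 410.9 kN.
Tension rupture (net): A_n = (246 − 3×26)×6 = 1008 mm² (U = 1.0, A_e = A_n). φR_n = 0.75 × 400 × 1008 = 302.4 kN.
Governing: min(1203.4, 706.3, 410.9, 302.4) = 302.4 kN → net-section rupture.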